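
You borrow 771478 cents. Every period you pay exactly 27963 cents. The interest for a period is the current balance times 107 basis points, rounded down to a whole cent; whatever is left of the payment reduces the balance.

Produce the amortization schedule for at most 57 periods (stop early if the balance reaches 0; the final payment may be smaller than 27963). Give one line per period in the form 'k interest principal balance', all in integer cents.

1 8254 19709 751769
2 8043 19920 731849
3 7830 20133 711716
4 7615 20348 691368
5 7397 20566 670802
6 7177 20786 650016
7 6955 21008 629008
8 6730 21233 607775
9 6503 21460 586315
10 6273 21690 564625
11 6041 21922 542703
12 5806 22157 520546
13 5569 22394 498152
14 5330 22633 475519
15 5088 22875 452644
16 4843 23120 429524
17 4595 23368 406156
18 4345 23618 382538
19 4093 23870 358668
20 3837 24126 334542
21 3579 24384 310158
22 3318 24645 285513
23 3054 24909 260604
24 2788 25175 235429
25 2519 25444 209985
26 2246 25717 184268
27 1971 25992 158276
28 1693 26270 132006
29 1412 26551 105455
30 1128 26835 78620
31 841 27122 51498
32 551 27412 24086
33 257 24086 0

1. interest=⌊771478·107/10000⌋=8254; principal=27963-8254=19709; balance=771478-19709=751769
2. interest=⌊751769·107/10000⌋=8043; principal=27963-8043=19920; balance=751769-19920=731849
3. interest=⌊731849·107/10000⌋=7830; principal=27963-7830=20133; balance=731849-20133=711716
4. interest=⌊711716·107/10000⌋=7615; principal=27963-7615=20348; balance=711716-20348=691368
5. interest=⌊691368·107/10000⌋=7397; principal=27963-7397=20566; balance=691368-20566=670802
6. interest=⌊670802·107/10000⌋=7177; principal=27963-7177=20786; balance=670802-20786=650016
7. interest=⌊650016·107/10000⌋=6955; principal=27963-6955=21008; balance=650016-21008=629008
8. interest=⌊629008·107/10000⌋=6730; principal=27963-6730=21233; balance=629008-21233=607775
9. interest=⌊607775·107/10000⌋=6503; principal=27963-6503=21460; balance=607775-21460=586315
10. interest=⌊586315·107/10000⌋=6273; principal=27963-6273=21690; balance=586315-21690=564625
11. interest=⌊564625·107/10000⌋=6041; principal=27963-6041=21922; balance=564625-21922=542703
12. interest=⌊542703·107/10000⌋=5806; principal=27963-5806=22157; balance=542703-22157=520546
13. interest=⌊520546·107/10000⌋=5569; principal=27963-5569=22394; balance=520546-22394=498152
14. interest=⌊498152·107/10000⌋=5330; principal=27963-5330=22633; balance=498152-22633=475519
15. interest=⌊475519·107/10000⌋=5088; principal=27963-5088=22875; balance=475519-22875=452644
16. interest=⌊452644·107/10000⌋=4843; principal=27963-4843=23120; balance=452644-23120=429524
17. interest=⌊429524·107/10000⌋=4595; principal=27963-4595=23368; balance=429524-23368=406156
18. interest=⌊406156·107/10000⌋=4345; principal=27963-4345=23618; balance=406156-23618=382538
19. interest=⌊382538·107/10000⌋=4093; principal=27963-4093=23870; balance=382538-23870=358668
20. interest=⌊358668·107/10000⌋=3837; principal=27963-3837=24126; balance=358668-24126=334542
21. interest=⌊334542·107/10000⌋=3579; principal=27963-3579=24384; balance=334542-24384=310158
22. interest=⌊310158·107/10000⌋=3318; principal=27963-3318=24645; balance=310158-24645=285513
23. interest=⌊285513·107/10000⌋=3054; principal=27963-3054=24909; balance=285513-24909=260604
24. interest=⌊260604·107/10000⌋=2788; principal=27963-2788=25175; balance=260604-25175=235429
25. interest=⌊235429·107/10000⌋=2519; principal=27963-2519=25444; balance=235429-25444=209985
26. interest=⌊209985·107/10000⌋=2246; principal=27963-2246=25717; balance=209985-25717=184268
27. interest=⌊184268·107/10000⌋=1971; principal=27963-1971=25992; balance=184268-25992=158276
28. interest=⌊158276·107/10000⌋=1693; principal=27963-1693=26270; balance=158276-26270=132006
29. interest=⌊132006·107/10000⌋=1412; principal=27963-1412=26551; balance=132006-26551=105455
30. interest=⌊105455·107/10000⌋=1128; principal=27963-1128=26835; balance=105455-26835=78620
31. interest=⌊78620·107/10000⌋=841; principal=27963-841=27122; balance=78620-27122=51498
32. interest=⌊51498·107/10000⌋=551; principal=27963-551=27412; balance=51498-27412=24086
33. interest=⌊24086·107/10000⌋=257; principal=min(27963-257,24086)=24086; balance=24086-24086=0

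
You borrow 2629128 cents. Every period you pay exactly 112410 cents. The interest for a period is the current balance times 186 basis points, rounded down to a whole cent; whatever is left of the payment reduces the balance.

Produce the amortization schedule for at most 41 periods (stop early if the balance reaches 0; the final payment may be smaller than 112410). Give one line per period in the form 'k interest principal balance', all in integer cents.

1. interest=⌊2629128·186/10000⌋=48901; principal=112410-48901=63509; balance=2629128-63509=2565619
2. interest=⌊2565619·186/10000⌋=47720; principal=112410-47720=64690; balance=2565619-64690=2500929
3. interest=⌊2500929·186/10000⌋=46517; principal=112410-46517=65893; balance=2500929-65893=2435036
4. interest=⌊2435036·186/10000⌋=45291; principal=112410-45291=67119; balance=2435036-67119=2367917
5. interest=⌊2367917·186/10000⌋=44043; principal=112410-44043=68367; balance=2367917-68367=2299550
6. interest=⌊2299550·186/10000⌋=42771; principal=112410-42771=69639; balance=2299550-69639=2229911
7. interest=⌊2229911·186/10000⌋=41476; principal=112410-41476=70934; balance=2229911-70934=2158977
8. interest=⌊2158977·186/10000⌋=40156; principal=112410-40156=72254; balance=2158977-72254=2086723
9. interest=⌊2086723·186/10000⌋=38813; principal=112410-38813=73597; balance=2086723-73597=2013126
10. interest=⌊2013126·186/10000⌋=37444; principal=112410-37444=74966; balance=2013126-74966=1938160
11. interest=⌊1938160·186/10000⌋=36049; principal=112410-36049=76361; balance=1938160-76361=1861799
12. interest=⌊1861799·186/10000⌋=34629; principal=112410-34629=77781; balance=1861799-77781=1784018
13. interest=⌊1784018·186/10000⌋=33182; principal=112410-33182=79228; balance=1784018-79228=1704790
14. interest=⌊1704790·186/10000⌋=31709; principal=112410-31709=80701; balance=1704790-80701=1624089
15. interest=⌊1624089·186/10000⌋=30208; principal=112410-30208=82202; balance=1624089-82202=1541887
16. interest=⌊1541887·186/10000⌋=28679; principal=112410-28679=83731; balance=1541887-83731=1458156
17. interest=⌊1458156·186/10000⌋=27121; principal=112410-27121=85289; balance=1458156-85289=1372867
18. interest=⌊1372867·186/10000⌋=25535; principal=112410-25535=86875; balance=1372867-86875=1285992
19. interest=⌊1285992·186/10000⌋=23919; principal=112410-23919=88491; balance=1285992-88491=1197501
20. interest=⌊1197501·186/10000⌋=22273; principal=112410-22273=90137; balance=1197501-90137=1107364
21. interest=⌊1107364·186/10000⌋=20596; principal=112410-20596=91814; balance=1107364-91814=1015550
22. interest=⌊1015550·186/10000⌋=18889; principal=112410-18889=93521; balance=1015550-93521=922029
23. interest=⌊922029·186/10000⌋=17149; principal=112410-17149=95261; balance=922029-95261=826768
24. interest=⌊826768·186/10000⌋=15377; principal=112410-15377=97033; balance=826768-97033=729735
25. interest=⌊729735·186/10000⌋=13573; principal=112410-13573=98837; balance=729735-98837=630898
26. interest=⌊630898·186/10000⌋=11734; principal=112410-11734=100676; balance=630898-100676=530222
27. interest=⌊530222·186/10000⌋=9862; principal=112410-9862=102548; balance=530222-102548=427674
28. interest=⌊427674·186/10000⌋=7954; principal=112410-7954=104456; balance=427674-104456=323218
29. interest=⌊323218·186/10000⌋=6011; principal=112410-6011=106399; balance=323218-106399=216819
30. interest=⌊216819·186/10000⌋=4032; principal=112410-4032=108378; balance=216819-108378=108441
31. interest=⌊108441·186/10000⌋=2017; principal=min(112410-2017,108441)=108441; balance=108441-108441=0

1 48901 63509 2565619
2 47720 64690 2500929
3 46517 65893 2435036
4 45291 67119 2367917
5 44043 68367 2299550
6 42771 69639 2229911
7 41476 70934 2158977
8 40156 72254 2086723
9 38813 73597 2013126
10 37444 74966 1938160
11 36049 76361 1861799
12 34629 77781 1784018
13 33182 79228 1704790
14 31709 80701 1624089
15 30208 82202 1541887
16 28679 83731 1458156
17 27121 85289 1372867
18 25535 86875 1285992
19 23919 88491 1197501
20 22273 90137 1107364
21 20596 91814 1015550
22 18889 93521 922029
23 17149 95261 826768
24 15377 97033 729735
25 13573 98837 630898
26 11734 100676 530222
27 9862 102548 427674
28 7954 104456 323218
29 6011 106399 216819
30 4032 108378 108441
31 2017 108441 0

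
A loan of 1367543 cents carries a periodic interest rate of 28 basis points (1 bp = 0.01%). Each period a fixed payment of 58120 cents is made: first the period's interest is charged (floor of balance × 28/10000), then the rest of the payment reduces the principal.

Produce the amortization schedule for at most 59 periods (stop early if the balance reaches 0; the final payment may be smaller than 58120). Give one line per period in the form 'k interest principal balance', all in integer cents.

1 3829 54291 1313252
2 3677 54443 1258809
3 3524 54596 1204213
4 3371 54749 1149464
5 3218 54902 1094562
6 3064 55056 1039506
7 2910 55210 984296
8 2756 55364 928932
9 2601 55519 873413
10 2445 55675 817738
11 2289 55831 761907
12 2133 55987 705920
13 1976 56144 649776
14 1819 56301 593475
15 1661 56459 537016
16 1503 56617 480399
17 1345 56775 423624
18 1186 56934 366690
19 1026 57094 309596
20 866 57254 252342
21 706 57414 194928
22 545 57575 137353
23 384 57736 79617
24 222 57898 21719
25 60 21719 0

1. interest=⌊1367543·28/10000⌋=3829; principal=58120-3829=54291; balance=1367543-54291=1313252
2. interest=⌊1313252·28/10000⌋=3677; principal=58120-3677=54443; balance=1313252-54443=1258809
3. interest=⌊1258809·28/10000⌋=3524; principal=58120-3524=54596; balance=1258809-54596=1204213
4. interest=⌊1204213·28/10000⌋=3371; principal=58120-3371=54749; balance=1204213-54749=1149464
5. interest=⌊1149464·28/10000⌋=3218; principal=58120-3218=54902; balance=1149464-54902=1094562
6. interest=⌊1094562·28/10000⌋=3064; principal=58120-3064=55056; balance=1094562-55056=1039506
7. interest=⌊1039506·28/10000⌋=2910; principal=58120-2910=55210; balance=1039506-55210=984296
8. interest=⌊984296·28/10000⌋=2756; principal=58120-2756=55364; balance=984296-55364=928932
9. interest=⌊928932·28/10000⌋=2601; principal=58120-2601=55519; balance=928932-55519=873413
10. interest=⌊873413·28/10000⌋=2445; principal=58120-2445=55675; balance=873413-55675=817738
11. interest=⌊817738·28/10000⌋=2289; principal=58120-2289=55831; balance=817738-55831=761907
12. interest=⌊761907·28/10000⌋=2133; principal=58120-2133=55987; balance=761907-55987=705920
13. interest=⌊705920·28/10000⌋=1976; principal=58120-1976=56144; balance=705920-56144=649776
14. interest=⌊649776·28/10000⌋=1819; principal=58120-1819=56301; balance=649776-56301=593475
15. interest=⌊593475·28/10000⌋=1661; principal=58120-1661=56459; balance=593475-56459=537016
16. interest=⌊537016·28/10000⌋=1503; principal=58120-1503=56617; balance=537016-56617=480399
17. interest=⌊480399·28/10000⌋=1345; principal=58120-1345=56775; balance=480399-56775=423624
18. interest=⌊423624·28/10000⌋=1186; principal=58120-1186=56934; balance=423624-56934=366690
19. interest=⌊366690·28/10000⌋=1026; principal=58120-1026=57094; balance=366690-57094=309596
20. interest=⌊309596·28/10000⌋=866; principal=58120-866=57254; balance=309596-57254=252342
21. interest=⌊252342·28/10000⌋=706; principal=58120-706=57414; balance=252342-57414=194928
22. interest=⌊194928·28/10000⌋=545; principal=58120-545=57575; balance=194928-57575=137353
23. interest=⌊137353·28/10000⌋=384; principal=58120-384=57736; balance=137353-57736=79617
24. interest=⌊79617·28/10000⌋=222; principal=58120-222=57898; balance=79617-57898=21719
25. interest=⌊21719·28/10000⌋=60; principal=min(58120-60,21719)=21719; balance=21719-21719=0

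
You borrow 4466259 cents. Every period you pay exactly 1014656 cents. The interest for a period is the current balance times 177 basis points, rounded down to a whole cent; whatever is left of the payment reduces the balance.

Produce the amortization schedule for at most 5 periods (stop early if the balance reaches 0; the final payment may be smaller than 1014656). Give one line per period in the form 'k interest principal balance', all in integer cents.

1. interest=⌊4466259·177/10000⌋=79052; principal=1014656-79052=935604; balance=4466259-935604=3530655
2. interest=⌊3530655·177/10000⌋=62492; principal=1014656-62492=952164; balance=3530655-952164=2578491
3. interest=⌊2578491·177/10000⌋=45639; principal=1014656-45639=969017; balance=2578491-969017=1609474
4. interest=⌊1609474·177/10000⌋=28487; principal=1014656-28487=986169; balance=1609474-986169=623305
5. interest=⌊623305·177/10000⌋=11032; principal=min(1014656-11032,623305)=623305; balance=623305-623305=0

1 79052 935604 3530655
2 62492 952164 2578491
3 45639 969017 1609474
4 28487 986169 623305
5 11032 623305 0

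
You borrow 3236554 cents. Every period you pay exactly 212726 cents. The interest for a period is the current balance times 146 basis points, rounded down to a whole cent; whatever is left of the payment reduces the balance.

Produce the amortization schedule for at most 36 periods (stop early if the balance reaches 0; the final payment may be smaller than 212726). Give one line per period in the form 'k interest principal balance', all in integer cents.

1. interest=⌊3236554·146/10000⌋=47253; principal=212726-47253=165473; balance=3236554-165473=3071081
2. interest=⌊3071081·146/10000⌋=44837; principal=212726-44837=167889; balance=3071081-167889=2903192
3. interest=⌊2903192·146/10000⌋=42386; principal=212726-42386=170340; balance=2903192-170340=2732852
4. interest=⌊2732852·146/10000⌋=39899; principal=212726-39899=172827; balance=2732852-172827=2560025
5. interest=⌊2560025·146/10000⌋=37376; principal=212726-37376=175350; balance=2560025-175350=2384675
6. interest=⌊2384675·146/10000⌋=34816; principal=212726-34816=177910; balance=2384675-177910=2206765
7. interest=⌊2206765·146/10000⌋=32218; principal=212726-32218=180508; balance=2206765-180508=2026257
8. interest=⌊2026257·146/10000⌋=29583; principal=212726-29583=183143; balance=2026257-183143=1843114
9. interest=⌊1843114·146/10000⌋=26909; principal=212726-26909=185817; balance=1843114-185817=1657297
10. interest=⌊1657297·146/10000⌋=24196; principal=212726-24196=188530; balance=1657297-188530=1468767
11. interest=⌊1468767·146/10000⌋=21443; principal=212726-21443=191283; balance=1468767-191283=1277484
12. interest=⌊1277484·146/10000⌋=18651; principal=212726-18651=194075; balance=1277484-194075=1083409
13. interest=⌊1083409·146/10000⌋=15817; principal=212726-15817=196909; balance=1083409-196909=886500
14. interest=⌊886500·146/10000⌋=12942; principal=212726-12942=199784; balance=886500-199784=686716
15. interest=⌊686716·146/10000⌋=10026; principal=212726-10026=202700; balance=686716-202700=484016
16. interest=⌊484016·146/10000⌋=7066; principal=212726-7066=205660; balance=484016-205660=278356
17. interest=⌊278356·146/10000⌋=4063; principal=212726-4063=208663; balance=278356-208663=69693
18. interest=⌊69693·146/10000⌋=1017; principal=min(212726-1017,69693)=69693; balance=69693-69693=0

1 47253 165473 3071081
2 44837 167889 2903192
3 42386 170340 2732852
4 39899 172827 2560025
5 37376 175350 2384675
6 34816 177910 2206765
7 32218 180508 2026257
8 29583 183143 1843114
9 26909 185817 1657297
10 24196 188530 1468767
11 21443 191283 1277484
12 18651 194075 1083409
13 15817 196909 886500
14 12942 199784 686716
15 10026 202700 484016
16 7066 205660 278356
17 4063 208663 69693
18 1017 69693 0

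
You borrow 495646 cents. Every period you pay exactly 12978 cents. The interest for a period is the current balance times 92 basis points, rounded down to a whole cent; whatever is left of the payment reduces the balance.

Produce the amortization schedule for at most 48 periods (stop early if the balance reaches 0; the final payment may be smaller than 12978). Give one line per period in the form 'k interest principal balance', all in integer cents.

1 4559 8419 487227
2 4482 8496 478731
3 4404 8574 470157
4 4325 8653 461504
5 4245 8733 452771
6 4165 8813 443958
7 4084 8894 435064
8 4002 8976 426088
9 3920 9058 417030
10 3836 9142 407888
11 3752 9226 398662
12 3667 9311 389351
13 3582 9396 379955
14 3495 9483 370472
15 3408 9570 360902
16 3320 9658 351244
17 3231 9747 341497
18 3141 9837 331660
19 3051 9927 321733
20 2959 10019 311714
21 2867 10111 301603
22 2774 10204 291399
23 2680 10298 281101
24 2586 10392 270709
25 2490 10488 260221
26 2394 10584 249637
27 2296 10682 238955
28 2198 10780 228175
29 2099 10879 217296
30 1999 10979 206317
31 1898 11080 195237
32 1796 11182 184055
33 1693 11285 172770
34 1589 11389 161381
35 1484 11494 149887
36 1378 11600 138287
37 1272 11706 126581
38 1164 11814 114767
39 1055 11923 102844
40 946 12032 90812
41 835 12143 78669
42 723 12255 66414
43 611 12367 54047
44 497 12481 41566
45 382 12596 28970
46 266 12712 16258
47 149 12829 3429
48 31 3429 0

1. interest=⌊495646·92/10000⌋=4559; principal=12978-4559=8419; balance=495646-8419=487227
2. interest=⌊487227·92/10000⌋=4482; principal=12978-4482=8496; balance=487227-8496=478731
3. interest=⌊478731·92/10000⌋=4404; principal=12978-4404=8574; balance=478731-8574=470157
4. interest=⌊470157·92/10000⌋=4325; principal=12978-4325=8653; balance=470157-8653=461504
5. interest=⌊461504·92/10000⌋=4245; principal=12978-4245=8733; balance=461504-8733=452771
6. interest=⌊452771·92/10000⌋=4165; principal=12978-4165=8813; balance=452771-8813=443958
7. interest=⌊443958·92/10000⌋=4084; principal=12978-4084=8894; balance=443958-8894=435064
8. interest=⌊435064·92/10000⌋=4002; principal=12978-4002=8976; balance=435064-8976=426088
9. interest=⌊426088·92/10000⌋=3920; principal=12978-3920=9058; balance=426088-9058=417030
10. interest=⌊417030·92/10000⌋=3836; principal=12978-3836=9142; balance=417030-9142=407888
11. interest=⌊407888·92/10000⌋=3752; principal=12978-3752=9226; balance=407888-9226=398662
12. interest=⌊398662·92/10000⌋=3667; principal=12978-3667=9311; balance=398662-9311=389351
13. interest=⌊389351·92/10000⌋=3582; principal=12978-3582=9396; balance=389351-9396=379955
14. interest=⌊379955·92/10000⌋=3495; principal=12978-3495=9483; balance=379955-9483=370472
15. interest=⌊370472·92/10000⌋=3408; principal=12978-3408=9570; balance=370472-9570=360902
16. interest=⌊360902·92/10000⌋=3320; principal=12978-3320=9658; balance=360902-9658=351244
17. interest=⌊351244·92/10000⌋=3231; principal=12978-3231=9747; balance=351244-9747=341497
18. interest=⌊341497·92/10000⌋=3141; principal=12978-3141=9837; balance=341497-9837=331660
19. interest=⌊331660·92/10000⌋=3051; principal=12978-3051=9927; balance=331660-9927=321733
20. interest=⌊321733·92/10000⌋=2959; principal=12978-2959=10019; balance=321733-10019=311714
21. interest=⌊311714·92/10000⌋=2867; principal=12978-2867=10111; balance=311714-10111=301603
22. interest=⌊301603·92/10000⌋=2774; principal=12978-2774=10204; balance=301603-10204=291399
23. interest=⌊291399·92/10000⌋=2680; principal=12978-2680=10298; balance=291399-10298=281101
24. interest=⌊281101·92/10000⌋=2586; principal=12978-2586=10392; balance=281101-10392=270709
25. interest=⌊270709·92/10000⌋=2490; principal=12978-2490=10488; balance=270709-10488=260221
26. interest=⌊260221·92/10000⌋=2394; principal=12978-2394=10584; balance=260221-10584=249637
27. interest=⌊249637·92/10000⌋=2296; principal=12978-2296=10682; balance=249637-10682=238955
28. interest=⌊238955·92/10000⌋=2198; principal=12978-2198=10780; balance=238955-10780=228175
29. interest=⌊228175·92/10000⌋=2099; principal=12978-2099=10879; balance=228175-10879=217296
30. interest=⌊217296·92/10000⌋=1999; principal=12978-1999=10979; balance=217296-10979=206317
31. interest=⌊206317·92/10000⌋=1898; principal=12978-1898=11080; balance=206317-11080=195237
32. interest=⌊195237·92/10000⌋=1796; principal=12978-1796=11182; balance=195237-11182=184055
33. interest=⌊184055·92/10000⌋=1693; principal=12978-1693=11285; balance=184055-11285=172770
34. interest=⌊172770·92/10000⌋=1589; principal=12978-1589=11389; balance=172770-11389=161381
35. interest=⌊161381·92/10000⌋=1484; principal=12978-1484=11494; balance=161381-11494=149887
36. interest=⌊149887·92/10000⌋=1378; principal=12978-1378=11600; balance=149887-11600=138287
37. interest=⌊138287·92/10000⌋=1272; principal=12978-1272=11706; balance=138287-11706=126581
38. interest=⌊126581·92/10000⌋=1164; principal=12978-1164=11814; balance=126581-11814=114767
39. interest=⌊114767·92/10000⌋=1055; principal=12978-1055=11923; balance=114767-11923=102844
40. interest=⌊102844·92/10000⌋=946; principal=12978-946=12032; balance=102844-12032=90812
41. interest=⌊90812·92/10000⌋=835; principal=12978-835=12143; balance=90812-12143=78669
42. interest=⌊78669·92/10000⌋=723; principal=12978-723=12255; balance=78669-12255=66414
43. interest=⌊66414·92/10000⌋=611; principal=12978-611=12367; balance=66414-12367=54047
44. interest=⌊54047·92/10000⌋=497; principal=12978-497=12481; balance=54047-12481=41566
45. interest=⌊41566·92/10000⌋=382; principal=12978-382=12596; balance=41566-12596=28970
46. interest=⌊28970·92/10000⌋=266; principal=12978-266=12712; balance=28970-12712=16258
47. interest=⌊16258·92/10000⌋=149; principal=12978-149=12829; balance=16258-12829=3429
48. interest=⌊3429·92/10000⌋=31; principal=min(12978-31,3429)=3429; balance=3429-3429=0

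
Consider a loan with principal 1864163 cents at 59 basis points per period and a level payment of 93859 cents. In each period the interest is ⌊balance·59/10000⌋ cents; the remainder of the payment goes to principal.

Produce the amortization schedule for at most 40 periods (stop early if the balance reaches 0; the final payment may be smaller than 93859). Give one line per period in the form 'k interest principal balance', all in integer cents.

1 10998 82861 1781302
2 10509 83350 1697952
3 10017 83842 1614110
4 9523 84336 1529774
5 9025 84834 1444940
6 8525 85334 1359606
7 8021 85838 1273768
8 7515 86344 1187424
9 7005 86854 1100570
10 6493 87366 1013204
11 5977 87882 925322
12 5459 88400 836922
13 4937 88922 748000
14 4413 89446 658554
15 3885 89974 568580
16 3354 90505 478075
17 2820 91039 387036
18 2283 91576 295460
19 1743 92116 203344
20 1199 92660 110684
21 653 93206 17478
22 103 17478 0

1. interest=⌊1864163·59/10000⌋=10998; principal=93859-10998=82861; balance=1864163-82861=1781302
2. interest=⌊1781302·59/10000⌋=10509; principal=93859-10509=83350; balance=1781302-83350=1697952
3. interest=⌊1697952·59/10000⌋=10017; principal=93859-10017=83842; balance=1697952-83842=1614110
4. interest=⌊1614110·59/10000⌋=9523; principal=93859-9523=84336; balance=1614110-84336=1529774
5. interest=⌊1529774·59/10000⌋=9025; principal=93859-9025=84834; balance=1529774-84834=1444940
6. interest=⌊1444940·59/10000⌋=8525; principal=93859-8525=85334; balance=1444940-85334=1359606
7. interest=⌊1359606·59/10000⌋=8021; principal=93859-8021=85838; balance=1359606-85838=1273768
8. interest=⌊1273768·59/10000⌋=7515; principal=93859-7515=86344; balance=1273768-86344=1187424
9. interest=⌊1187424·59/10000⌋=7005; principal=93859-7005=86854; balance=1187424-86854=1100570
10. interest=⌊1100570·59/10000⌋=6493; principal=93859-6493=87366; balance=1100570-87366=1013204
11. interest=⌊1013204·59/10000⌋=5977; principal=93859-5977=87882; balance=1013204-87882=925322
12. interest=⌊925322·59/10000⌋=5459; principal=93859-5459=88400; balance=925322-88400=836922
13. interest=⌊836922·59/10000⌋=4937; principal=93859-4937=88922; balance=836922-88922=748000
14. interest=⌊748000·59/10000⌋=4413; principal=93859-4413=89446; balance=748000-89446=658554
15. interest=⌊658554·59/10000⌋=3885; principal=93859-3885=89974; balance=658554-89974=568580
16. interest=⌊568580·59/10000⌋=3354; principal=93859-3354=90505; balance=568580-90505=478075
17. interest=⌊478075·59/10000⌋=2820; principal=93859-2820=91039; balance=478075-91039=387036
18. interest=⌊387036·59/10000⌋=2283; principal=93859-2283=91576; balance=387036-91576=295460
19. interest=⌊295460·59/10000⌋=1743; principal=93859-1743=92116; balance=295460-92116=203344
20. interest=⌊203344·59/10000⌋=1199; principal=93859-1199=92660; balance=203344-92660=110684
21. interest=⌊110684·59/10000⌋=653; principal=93859-653=93206; balance=110684-93206=17478
22. interest=⌊17478·59/10000⌋=103; principal=min(93859-103,17478)=17478; balance=17478-17478=0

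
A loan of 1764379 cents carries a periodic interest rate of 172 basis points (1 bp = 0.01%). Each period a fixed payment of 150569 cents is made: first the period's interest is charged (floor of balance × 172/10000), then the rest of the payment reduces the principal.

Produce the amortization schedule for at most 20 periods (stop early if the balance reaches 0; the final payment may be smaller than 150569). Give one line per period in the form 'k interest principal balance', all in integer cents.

1. interest=⌊1764379·172/10000⌋=30347; principal=150569-30347=120222; balance=1764379-120222=1644157
2. interest=⌊1644157·172/10000⌋=28279; principal=150569-28279=122290; balance=1644157-122290=1521867
3. interest=⌊1521867·172/10000⌋=26176; principal=150569-26176=124393; balance=1521867-124393=1397474
4. interest=⌊1397474·172/10000⌋=24036; principal=150569-24036=126533; balance=1397474-126533=1270941
5. interest=⌊1270941·172/10000⌋=21860; principal=150569-21860=128709; balance=1270941-128709=1142232
6. interest=⌊1142232·172/10000⌋=19646; principal=150569-19646=130923; balance=1142232-130923=1011309
7. interest=⌊1011309·172/10000⌋=17394; principal=150569-17394=133175; balance=1011309-133175=878134
8. interest=⌊878134·172/10000⌋=15103; principal=150569-15103=135466; balance=878134-135466=742668
9. interest=⌊742668·172/10000⌋=12773; principal=150569-12773=137796; balance=742668-137796=604872
10. interest=⌊604872·172/10000⌋=10403; principal=150569-10403=140166; balance=604872-140166=464706
11. interest=⌊464706·172/10000⌋=7992; principal=150569-7992=142577; balance=464706-142577=322129
12. interest=⌊322129·172/10000⌋=5540; principal=150569-5540=145029; balance=322129-145029=177100
13. interest=⌊177100·172/10000⌋=3046; principal=150569-3046=147523; balance=177100-147523=29577
14. interest=⌊29577·172/10000⌋=508; principal=min(150569-508,29577)=29577; balance=29577-29577=0

1 30347 120222 1644157
2 28279 122290 1521867
3 26176 124393 1397474
4 24036 126533 1270941
5 21860 128709 1142232
6 19646 130923 1011309
7 17394 133175 878134
8 15103 135466 742668
9 12773 137796 604872
10 10403 140166 464706
11 7992 142577 322129
12 5540 145029 177100
13 3046 147523 29577
14 508 29577 0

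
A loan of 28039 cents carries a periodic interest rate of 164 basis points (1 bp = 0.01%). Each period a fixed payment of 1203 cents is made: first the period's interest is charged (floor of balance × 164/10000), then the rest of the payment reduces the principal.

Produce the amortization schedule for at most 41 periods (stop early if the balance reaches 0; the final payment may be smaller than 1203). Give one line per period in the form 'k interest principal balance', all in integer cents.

1. interest=⌊28039·164/10000⌋=459; principal=1203-459=744; balance=28039-744=27295
2. interest=⌊27295·164/10000⌋=447; principal=1203-447=756; balance=27295-756=26539
3. interest=⌊26539·164/10000⌋=435; principal=1203-435=768; balance=26539-768=25771
4. interest=⌊25771·164/10000⌋=422; principal=1203-422=781; balance=25771-781=24990
5. interest=⌊24990·164/10000⌋=409; principal=1203-409=794; balance=24990-794=24196
6. interest=⌊24196·164/10000⌋=396; principal=1203-396=807; balance=24196-807=23389
7. interest=⌊23389·164/10000⌋=383; principal=1203-383=820; balance=23389-820=22569
8. interest=⌊22569·164/10000⌋=370; principal=1203-370=833; balance=22569-833=21736
9. interest=⌊21736·164/10000⌋=356; principal=1203-356=847; balance=21736-847=20889
10. interest=⌊20889·164/10000⌋=342; principal=1203-342=861; balance=20889-861=20028
11. interest=⌊20028·164/10000⌋=328; principal=1203-328=875; balance=20028-875=19153
12. interest=⌊19153·164/10000⌋=314; principal=1203-314=889; balance=19153-889=18264
13. interest=⌊18264·164/10000⌋=299; principal=1203-299=904; balance=18264-904=17360
14. interest=⌊17360·164/10000⌋=284; principal=1203-284=919; balance=17360-919=16441
15. interest=⌊16441·164/10000⌋=269; principal=1203-269=934; balance=16441-934=15507
16. interest=⌊15507·164/10000⌋=254; principal=1203-254=949; balance=15507-949=14558
17. interest=⌊14558·164/10000⌋=238; principal=1203-238=965; balance=14558-965=13593
18. interest=⌊13593·164/10000⌋=222; principal=1203-222=981; balance=13593-981=12612
19. interest=⌊12612·164/10000⌋=206; principal=1203-206=997; balance=12612-997=11615
20. interest=⌊11615·164/10000⌋=190; principal=1203-190=1013; balance=11615-1013=10602
21. interest=⌊10602·164/10000⌋=173; principal=1203-173=1030; balance=10602-1030=9572
22. interest=⌊9572·164/10000⌋=156; principal=1203-156=1047; balance=9572-1047=8525
23. interest=⌊8525·164/10000⌋=139; principal=1203-139=1064; balance=8525-1064=7461
24. interest=⌊7461·164/10000⌋=122; principal=1203-122=1081; balance=7461-1081=6380
25. interest=⌊6380·164/10000⌋=104; principal=1203-104=1099; balance=6380-1099=5281
26. interest=⌊5281·164/10000⌋=86; principal=1203-86=1117; balance=5281-1117=4164
27. interest=⌊4164·164/10000⌋=68; principal=1203-68=1135; balance=4164-1135=3029
28. interest=⌊3029·164/10000⌋=49; principal=1203-49=1154; balance=3029-1154=1875
29. interest=⌊1875·164/10000⌋=30; principal=1203-30=1173; balance=1875-1173=702
30. interest=⌊702·164/10000⌋=11; principal=min(1203-11,702)=702; balance=702-702=0

1 459 744 27295
2 447 756 26539
3 435 768 25771
4 422 781 24990
5 409 794 24196
6 396 807 23389
7 383 820 22569
8 370 833 21736
9 356 847 20889
10 342 861 20028
11 328 875 19153
12 314 889 18264
13 299 904 17360
14 284 919 16441
15 269 934 15507
16 254 949 14558
17 238 965 13593
18 222 981 12612
19 206 997 11615
20 190 1013 10602
21 173 1030 9572
22 156 1047 8525
23 139 1064 7461
24 122 1081 6380
25 104 1099 5281
26 86 1117 4164
27 68 1135 3029
28 49 1154 1875
29 30 1173 702
30 11 702 0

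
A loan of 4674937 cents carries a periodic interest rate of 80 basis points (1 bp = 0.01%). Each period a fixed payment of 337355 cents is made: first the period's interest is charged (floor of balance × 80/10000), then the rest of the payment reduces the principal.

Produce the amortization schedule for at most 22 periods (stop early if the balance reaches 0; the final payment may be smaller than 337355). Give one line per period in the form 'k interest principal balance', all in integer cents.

1. interest=⌊4674937·80/10000⌋=37399; principal=337355-37399=299956; balance=4674937-299956=4374981
2. interest=⌊4374981·80/10000⌋=34999; principal=337355-34999=302356; balance=4374981-302356=4072625
3. interest=⌊4072625·80/10000⌋=32581; principal=337355-32581=304774; balance=4072625-304774=3767851
4. interest=⌊3767851·80/10000⌋=30142; principal=337355-30142=307213; balance=3767851-307213=3460638
5. interest=⌊3460638·80/10000⌋=27685; principal=337355-27685=309670; balance=3460638-309670=3150968
6. interest=⌊3150968·80/10000⌋=25207; principal=337355-25207=312148; balance=3150968-312148=2838820
7. interest=⌊2838820·80/10000⌋=22710; principal=337355-22710=314645; balance=2838820-314645=2524175
8. interest=⌊2524175·80/10000⌋=20193; principal=337355-20193=317162; balance=2524175-317162=2207013
9. interest=⌊2207013·80/10000⌋=17656; principal=337355-17656=319699; balance=2207013-319699=1887314
10. interest=⌊1887314·80/10000⌋=15098; principal=337355-15098=322257; balance=1887314-322257=1565057
11. interest=⌊1565057·80/10000⌋=12520; principal=337355-12520=324835; balance=1565057-324835=1240222
12. interest=⌊1240222·80/10000⌋=9921; principal=337355-9921=327434; balance=1240222-327434=912788
13. interest=⌊912788·80/10000⌋=7302; principal=337355-7302=330053; balance=912788-330053=582735
14. interest=⌊582735·80/10000⌋=4661; principal=337355-4661=332694; balance=582735-332694=250041
15. interest=⌊250041·80/10000⌋=2000; principal=min(337355-2000,250041)=250041; balance=250041-250041=0

1 37399 299956 4374981
2 34999 302356 4072625
3 32581 304774 3767851
4 30142 307213 3460638
5 27685 309670 3150968
6 25207 312148 2838820
7 22710 314645 2524175
8 20193 317162 2207013
9 17656 319699 1887314
10 15098 322257 1565057
11 12520 324835 1240222
12 9921 327434 912788
13 7302 330053 582735
14 4661 332694 250041
15 2000 250041 0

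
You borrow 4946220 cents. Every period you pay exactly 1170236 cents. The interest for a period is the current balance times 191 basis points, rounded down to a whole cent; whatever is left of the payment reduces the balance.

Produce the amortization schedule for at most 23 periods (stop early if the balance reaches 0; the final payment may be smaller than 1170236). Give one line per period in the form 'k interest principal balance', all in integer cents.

1. interest=⌊4946220·191/10000⌋=94472; principal=1170236-94472=1075764; balance=4946220-1075764=3870456
2. interest=⌊3870456·191/10000⌋=73925; principal=1170236-73925=1096311; balance=3870456-1096311=2774145
3. interest=⌊2774145·191/10000⌋=52986; principal=1170236-52986=1117250; balance=2774145-1117250=1656895
4. interest=⌊1656895·191/10000⌋=31646; principal=1170236-31646=1138590; balance=1656895-1138590=518305
5. interest=⌊518305·191/10000⌋=9899; principal=min(1170236-9899,518305)=518305; balance=518305-518305=0

1 94472 1075764 3870456
2 73925 1096311 2774145
3 52986 1117250 1656895
4 31646 1138590 518305
5 9899 518305 0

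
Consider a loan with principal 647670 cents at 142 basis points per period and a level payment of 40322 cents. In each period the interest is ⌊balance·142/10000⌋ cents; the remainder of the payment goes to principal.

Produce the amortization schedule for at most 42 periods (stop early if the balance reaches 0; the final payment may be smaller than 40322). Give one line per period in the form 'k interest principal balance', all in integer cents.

1 9196 31126 616544
2 8754 31568 584976
3 8306 32016 552960
4 7852 32470 520490
5 7390 32932 487558
6 6923 33399 454159
7 6449 33873 420286
8 5968 34354 385932
9 5480 34842 351090
10 4985 35337 315753
11 4483 35839 279914
12 3974 36348 243566
13 3458 36864 206702
14 2935 37387 169315
15 2404 37918 131397
16 1865 38457 92940
17 1319 39003 53937
18 765 39557 14380
19 204 14380 0

1. interest=⌊647670·142/10000⌋=9196; principal=40322-9196=31126; balance=647670-31126=616544
2. interest=⌊616544·142/10000⌋=8754; principal=40322-8754=31568; balance=616544-31568=584976
3. interest=⌊584976·142/10000⌋=8306; principal=40322-8306=32016; balance=584976-32016=552960
4. interest=⌊552960·142/10000⌋=7852; principal=40322-7852=32470; balance=552960-32470=520490
5. interest=⌊520490·142/10000⌋=7390; principal=40322-7390=32932; balance=520490-32932=487558
6. interest=⌊487558·142/10000⌋=6923; principal=40322-6923=33399; balance=487558-33399=454159
7. interest=⌊454159·142/10000⌋=6449; principal=40322-6449=33873; balance=454159-33873=420286
8. interest=⌊420286·142/10000⌋=5968; principal=40322-5968=34354; balance=420286-34354=385932
9. interest=⌊385932·142/10000⌋=5480; principal=40322-5480=34842; balance=385932-34842=351090
10. interest=⌊351090·142/10000⌋=4985; principal=40322-4985=35337; balance=351090-35337=315753
11. interest=⌊315753·142/10000⌋=4483; principal=40322-4483=35839; balance=315753-35839=279914
12. interest=⌊279914·142/10000⌋=3974; principal=40322-3974=36348; balance=279914-36348=243566
13. interest=⌊243566·142/10000⌋=3458; principal=40322-3458=36864; balance=243566-36864=206702
14. interest=⌊206702·142/10000⌋=2935; principal=40322-2935=37387; balance=206702-37387=169315
15. interest=⌊169315·142/10000⌋=2404; principal=40322-2404=37918; balance=169315-37918=131397
16. interest=⌊131397·142/10000⌋=1865; principal=40322-1865=38457; balance=131397-38457=92940
17. interest=⌊92940·142/10000⌋=1319; principal=40322-1319=39003; balance=92940-39003=53937
18. interest=⌊53937·142/10000⌋=765; principal=40322-765=39557; balance=53937-39557=14380
19. interest=⌊14380·142/10000⌋=204; principal=min(40322-204,14380)=14380; balance=14380-14380=0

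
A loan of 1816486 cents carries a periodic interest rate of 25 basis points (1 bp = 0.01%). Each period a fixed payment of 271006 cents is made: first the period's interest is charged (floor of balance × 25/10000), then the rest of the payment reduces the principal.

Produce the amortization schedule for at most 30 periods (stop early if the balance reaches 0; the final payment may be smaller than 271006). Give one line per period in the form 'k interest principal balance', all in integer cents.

1 4541 266465 1550021
2 3875 267131 1282890
3 3207 267799 1015091
4 2537 268469 746622
5 1866 269140 477482
6 1193 269813 207669
7 519 207669 0

1. interest=⌊1816486·25/10000⌋=4541; principal=271006-4541=266465; balance=1816486-266465=1550021
2. interest=⌊1550021·25/10000⌋=3875; principal=271006-3875=267131; balance=1550021-267131=1282890
3. interest=⌊1282890·25/10000⌋=3207; principal=271006-3207=267799; balance=1282890-267799=1015091
4. interest=⌊1015091·25/10000⌋=2537; principal=271006-2537=268469; balance=1015091-268469=746622
5. interest=⌊746622·25/10000⌋=1866; principal=271006-1866=269140; balance=746622-269140=477482
6. interest=⌊477482·25/10000⌋=1193; principal=271006-1193=269813; balance=477482-269813=207669
7. interest=⌊207669·25/10000⌋=519; principal=min(271006-519,207669)=207669; balance=207669-207669=0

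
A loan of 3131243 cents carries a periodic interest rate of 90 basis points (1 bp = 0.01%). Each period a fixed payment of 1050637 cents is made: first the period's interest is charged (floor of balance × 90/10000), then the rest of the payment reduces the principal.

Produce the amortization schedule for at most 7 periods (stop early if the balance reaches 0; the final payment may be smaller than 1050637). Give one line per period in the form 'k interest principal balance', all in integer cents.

1. interest=⌊3131243·90/10000⌋=28181; principal=1050637-28181=1022456; balance=3131243-1022456=2108787
2. interest=⌊2108787·90/10000⌋=18979; principal=1050637-18979=1031658; balance=2108787-1031658=1077129
3. interest=⌊1077129·90/10000⌋=9694; principal=1050637-9694=1040943; balance=1077129-1040943=36186
4. interest=⌊36186·90/10000⌋=325; principal=min(1050637-325,36186)=36186; balance=36186-36186=0

1 28181 1022456 2108787
2 18979 1031658 1077129
3 9694 1040943 36186
4 325 36186 0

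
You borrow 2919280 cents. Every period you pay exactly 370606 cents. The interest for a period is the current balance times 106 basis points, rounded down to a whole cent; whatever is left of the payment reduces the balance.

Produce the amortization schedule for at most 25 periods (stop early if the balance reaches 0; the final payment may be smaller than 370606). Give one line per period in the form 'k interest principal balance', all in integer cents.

1. interest=⌊2919280·106/10000⌋=30944; principal=370606-30944=339662; balance=2919280-339662=2579618
2. interest=⌊2579618·106/10000⌋=27343; principal=370606-27343=343263; balance=2579618-343263=2236355
3. interest=⌊2236355·106/10000⌋=23705; principal=370606-23705=346901; balance=2236355-346901=1889454
4. interest=⌊1889454·106/10000⌋=20028; principal=370606-20028=350578; balance=1889454-350578=1538876
5. interest=⌊1538876·106/10000⌋=16312; principal=370606-16312=354294; balance=1538876-354294=1184582
6. interest=⌊1184582·106/10000⌋=12556; principal=370606-12556=358050; balance=1184582-358050=826532
7. interest=⌊826532·106/10000⌋=8761; principal=370606-8761=361845; balance=826532-361845=464687
8. interest=⌊464687·106/10000⌋=4925; principal=370606-4925=365681; balance=464687-365681=99006
9. interest=⌊99006·106/10000⌋=1049; principal=min(370606-1049,99006)=99006; balance=99006-99006=0

1 30944 339662 2579618
2 27343 343263 2236355
3 23705 346901 1889454
4 20028 350578 1538876
5 16312 354294 1184582
6 12556 358050 826532
7 8761 361845 464687
8 4925 365681 99006
9 1049 99006 0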